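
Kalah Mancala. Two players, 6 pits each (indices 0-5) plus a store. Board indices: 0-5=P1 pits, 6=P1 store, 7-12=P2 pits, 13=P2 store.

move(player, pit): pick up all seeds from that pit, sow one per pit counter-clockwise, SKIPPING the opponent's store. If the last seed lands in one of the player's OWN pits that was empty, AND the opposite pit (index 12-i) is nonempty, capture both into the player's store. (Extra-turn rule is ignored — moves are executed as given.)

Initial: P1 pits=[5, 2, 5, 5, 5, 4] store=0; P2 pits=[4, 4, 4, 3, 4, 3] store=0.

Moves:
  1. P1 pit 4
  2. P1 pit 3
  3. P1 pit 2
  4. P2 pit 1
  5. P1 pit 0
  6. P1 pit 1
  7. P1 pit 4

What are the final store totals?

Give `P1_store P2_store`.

Move 1: P1 pit4 -> P1=[5,2,5,5,0,5](1) P2=[5,5,5,3,4,3](0)
Move 2: P1 pit3 -> P1=[5,2,5,0,1,6](2) P2=[6,6,5,3,4,3](0)
Move 3: P1 pit2 -> P1=[5,2,0,1,2,7](3) P2=[7,6,5,3,4,3](0)
Move 4: P2 pit1 -> P1=[6,2,0,1,2,7](3) P2=[7,0,6,4,5,4](1)
Move 5: P1 pit0 -> P1=[0,3,1,2,3,8](4) P2=[7,0,6,4,5,4](1)
Move 6: P1 pit1 -> P1=[0,0,2,3,4,8](4) P2=[7,0,6,4,5,4](1)
Move 7: P1 pit4 -> P1=[0,0,2,3,0,9](5) P2=[8,1,6,4,5,4](1)

Answer: 5 1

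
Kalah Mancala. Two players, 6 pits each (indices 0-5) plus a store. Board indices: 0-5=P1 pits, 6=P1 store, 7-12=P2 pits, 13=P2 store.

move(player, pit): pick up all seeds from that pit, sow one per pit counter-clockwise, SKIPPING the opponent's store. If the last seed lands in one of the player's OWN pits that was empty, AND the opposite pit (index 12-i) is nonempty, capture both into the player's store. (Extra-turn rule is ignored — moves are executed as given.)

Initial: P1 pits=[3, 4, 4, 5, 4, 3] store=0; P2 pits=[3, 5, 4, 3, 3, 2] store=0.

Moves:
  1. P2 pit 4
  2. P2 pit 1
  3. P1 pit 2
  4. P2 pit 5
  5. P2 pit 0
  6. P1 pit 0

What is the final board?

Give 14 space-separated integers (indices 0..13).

Move 1: P2 pit4 -> P1=[4,4,4,5,4,3](0) P2=[3,5,4,3,0,3](1)
Move 2: P2 pit1 -> P1=[4,4,4,5,4,3](0) P2=[3,0,5,4,1,4](2)
Move 3: P1 pit2 -> P1=[4,4,0,6,5,4](1) P2=[3,0,5,4,1,4](2)
Move 4: P2 pit5 -> P1=[5,5,1,6,5,4](1) P2=[3,0,5,4,1,0](3)
Move 5: P2 pit0 -> P1=[5,5,1,6,5,4](1) P2=[0,1,6,5,1,0](3)
Move 6: P1 pit0 -> P1=[0,6,2,7,6,5](1) P2=[0,1,6,5,1,0](3)

Answer: 0 6 2 7 6 5 1 0 1 6 5 1 0 3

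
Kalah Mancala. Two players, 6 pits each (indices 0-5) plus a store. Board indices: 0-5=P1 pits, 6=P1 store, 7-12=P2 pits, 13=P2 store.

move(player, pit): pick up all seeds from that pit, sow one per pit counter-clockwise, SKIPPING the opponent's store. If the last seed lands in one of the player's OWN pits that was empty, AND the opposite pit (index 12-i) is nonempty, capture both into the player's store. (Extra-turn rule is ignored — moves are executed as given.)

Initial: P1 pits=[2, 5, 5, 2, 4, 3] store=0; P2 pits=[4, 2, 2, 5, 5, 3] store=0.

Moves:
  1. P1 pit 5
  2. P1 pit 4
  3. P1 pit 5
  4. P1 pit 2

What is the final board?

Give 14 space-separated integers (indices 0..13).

Move 1: P1 pit5 -> P1=[2,5,5,2,4,0](1) P2=[5,3,2,5,5,3](0)
Move 2: P1 pit4 -> P1=[2,5,5,2,0,1](2) P2=[6,4,2,5,5,3](0)
Move 3: P1 pit5 -> P1=[2,5,5,2,0,0](3) P2=[6,4,2,5,5,3](0)
Move 4: P1 pit2 -> P1=[2,5,0,3,1,1](4) P2=[7,4,2,5,5,3](0)

Answer: 2 5 0 3 1 1 4 7 4 2 5 5 3 0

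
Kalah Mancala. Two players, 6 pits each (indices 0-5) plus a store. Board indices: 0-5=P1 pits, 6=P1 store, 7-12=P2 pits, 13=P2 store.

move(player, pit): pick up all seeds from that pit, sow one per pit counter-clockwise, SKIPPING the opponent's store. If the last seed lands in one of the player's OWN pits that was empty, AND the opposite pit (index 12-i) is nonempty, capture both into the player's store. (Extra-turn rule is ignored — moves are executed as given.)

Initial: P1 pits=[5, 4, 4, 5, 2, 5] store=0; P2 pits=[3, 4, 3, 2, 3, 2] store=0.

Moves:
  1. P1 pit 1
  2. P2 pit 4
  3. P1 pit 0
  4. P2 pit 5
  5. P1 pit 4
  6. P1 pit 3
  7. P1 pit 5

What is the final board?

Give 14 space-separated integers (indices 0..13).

Answer: 2 3 6 0 1 0 4 6 7 5 4 1 1 2

Derivation:
Move 1: P1 pit1 -> P1=[5,0,5,6,3,6](0) P2=[3,4,3,2,3,2](0)
Move 2: P2 pit4 -> P1=[6,0,5,6,3,6](0) P2=[3,4,3,2,0,3](1)
Move 3: P1 pit0 -> P1=[0,1,6,7,4,7](1) P2=[3,4,3,2,0,3](1)
Move 4: P2 pit5 -> P1=[1,2,6,7,4,7](1) P2=[3,4,3,2,0,0](2)
Move 5: P1 pit4 -> P1=[1,2,6,7,0,8](2) P2=[4,5,3,2,0,0](2)
Move 6: P1 pit3 -> P1=[1,2,6,0,1,9](3) P2=[5,6,4,3,0,0](2)
Move 7: P1 pit5 -> P1=[2,3,6,0,1,0](4) P2=[6,7,5,4,1,1](2)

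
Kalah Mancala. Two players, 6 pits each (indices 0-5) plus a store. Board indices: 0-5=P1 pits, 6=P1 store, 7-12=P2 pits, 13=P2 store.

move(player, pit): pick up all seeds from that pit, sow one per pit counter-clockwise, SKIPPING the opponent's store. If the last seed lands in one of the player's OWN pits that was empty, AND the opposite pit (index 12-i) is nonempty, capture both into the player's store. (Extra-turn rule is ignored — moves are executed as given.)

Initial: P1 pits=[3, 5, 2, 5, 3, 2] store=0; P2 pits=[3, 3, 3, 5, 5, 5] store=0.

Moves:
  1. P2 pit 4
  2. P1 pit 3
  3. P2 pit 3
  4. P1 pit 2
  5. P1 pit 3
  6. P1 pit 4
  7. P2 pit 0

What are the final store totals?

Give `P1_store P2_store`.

Answer: 2 2

Derivation:
Move 1: P2 pit4 -> P1=[4,6,3,5,3,2](0) P2=[3,3,3,5,0,6](1)
Move 2: P1 pit3 -> P1=[4,6,3,0,4,3](1) P2=[4,4,3,5,0,6](1)
Move 3: P2 pit3 -> P1=[5,7,3,0,4,3](1) P2=[4,4,3,0,1,7](2)
Move 4: P1 pit2 -> P1=[5,7,0,1,5,4](1) P2=[4,4,3,0,1,7](2)
Move 5: P1 pit3 -> P1=[5,7,0,0,6,4](1) P2=[4,4,3,0,1,7](2)
Move 6: P1 pit4 -> P1=[5,7,0,0,0,5](2) P2=[5,5,4,1,1,7](2)
Move 7: P2 pit0 -> P1=[5,7,0,0,0,5](2) P2=[0,6,5,2,2,8](2)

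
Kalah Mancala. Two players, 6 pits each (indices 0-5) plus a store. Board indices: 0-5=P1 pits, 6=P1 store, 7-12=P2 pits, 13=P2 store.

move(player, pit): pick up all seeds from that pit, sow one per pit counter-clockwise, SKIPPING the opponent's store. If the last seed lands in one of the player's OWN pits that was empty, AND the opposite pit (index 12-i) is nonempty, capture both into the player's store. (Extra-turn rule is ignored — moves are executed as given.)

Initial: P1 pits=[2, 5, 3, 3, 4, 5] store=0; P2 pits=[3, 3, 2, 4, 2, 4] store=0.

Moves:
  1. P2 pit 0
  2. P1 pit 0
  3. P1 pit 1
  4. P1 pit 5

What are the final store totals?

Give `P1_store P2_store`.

Answer: 2 0

Derivation:
Move 1: P2 pit0 -> P1=[2,5,3,3,4,5](0) P2=[0,4,3,5,2,4](0)
Move 2: P1 pit0 -> P1=[0,6,4,3,4,5](0) P2=[0,4,3,5,2,4](0)
Move 3: P1 pit1 -> P1=[0,0,5,4,5,6](1) P2=[1,4,3,5,2,4](0)
Move 4: P1 pit5 -> P1=[0,0,5,4,5,0](2) P2=[2,5,4,6,3,4](0)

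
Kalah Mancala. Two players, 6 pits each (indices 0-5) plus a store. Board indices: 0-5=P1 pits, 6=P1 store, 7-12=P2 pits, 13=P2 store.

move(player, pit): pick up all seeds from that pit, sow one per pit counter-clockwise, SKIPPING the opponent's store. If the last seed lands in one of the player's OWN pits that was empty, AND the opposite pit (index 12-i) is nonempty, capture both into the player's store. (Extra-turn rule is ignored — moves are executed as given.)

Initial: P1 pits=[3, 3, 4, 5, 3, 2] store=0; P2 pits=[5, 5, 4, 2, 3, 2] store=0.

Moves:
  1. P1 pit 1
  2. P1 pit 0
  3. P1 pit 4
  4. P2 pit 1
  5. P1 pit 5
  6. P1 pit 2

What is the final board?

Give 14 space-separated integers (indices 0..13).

Move 1: P1 pit1 -> P1=[3,0,5,6,4,2](0) P2=[5,5,4,2,3,2](0)
Move 2: P1 pit0 -> P1=[0,1,6,7,4,2](0) P2=[5,5,4,2,3,2](0)
Move 3: P1 pit4 -> P1=[0,1,6,7,0,3](1) P2=[6,6,4,2,3,2](0)
Move 4: P2 pit1 -> P1=[1,1,6,7,0,3](1) P2=[6,0,5,3,4,3](1)
Move 5: P1 pit5 -> P1=[1,1,6,7,0,0](2) P2=[7,1,5,3,4,3](1)
Move 6: P1 pit2 -> P1=[1,1,0,8,1,1](3) P2=[8,2,5,3,4,3](1)

Answer: 1 1 0 8 1 1 3 8 2 5 3 4 3 1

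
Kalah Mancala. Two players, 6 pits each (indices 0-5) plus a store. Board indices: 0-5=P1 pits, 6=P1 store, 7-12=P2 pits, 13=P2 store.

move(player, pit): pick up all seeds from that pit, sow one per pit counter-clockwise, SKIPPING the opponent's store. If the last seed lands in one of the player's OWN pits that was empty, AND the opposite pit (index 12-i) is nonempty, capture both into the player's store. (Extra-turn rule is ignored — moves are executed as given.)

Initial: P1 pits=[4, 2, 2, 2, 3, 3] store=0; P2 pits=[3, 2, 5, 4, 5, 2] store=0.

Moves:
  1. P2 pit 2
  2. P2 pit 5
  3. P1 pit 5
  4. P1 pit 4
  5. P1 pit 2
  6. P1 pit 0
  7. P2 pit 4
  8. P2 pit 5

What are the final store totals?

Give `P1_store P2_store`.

Move 1: P2 pit2 -> P1=[5,2,2,2,3,3](0) P2=[3,2,0,5,6,3](1)
Move 2: P2 pit5 -> P1=[6,3,2,2,3,3](0) P2=[3,2,0,5,6,0](2)
Move 3: P1 pit5 -> P1=[6,3,2,2,3,0](1) P2=[4,3,0,5,6,0](2)
Move 4: P1 pit4 -> P1=[6,3,2,2,0,1](2) P2=[5,3,0,5,6,0](2)
Move 5: P1 pit2 -> P1=[6,3,0,3,0,1](6) P2=[5,0,0,5,6,0](2)
Move 6: P1 pit0 -> P1=[0,4,1,4,1,2](7) P2=[5,0,0,5,6,0](2)
Move 7: P2 pit4 -> P1=[1,5,2,5,1,2](7) P2=[5,0,0,5,0,1](3)
Move 8: P2 pit5 -> P1=[1,5,2,5,1,2](7) P2=[5,0,0,5,0,0](4)

Answer: 7 4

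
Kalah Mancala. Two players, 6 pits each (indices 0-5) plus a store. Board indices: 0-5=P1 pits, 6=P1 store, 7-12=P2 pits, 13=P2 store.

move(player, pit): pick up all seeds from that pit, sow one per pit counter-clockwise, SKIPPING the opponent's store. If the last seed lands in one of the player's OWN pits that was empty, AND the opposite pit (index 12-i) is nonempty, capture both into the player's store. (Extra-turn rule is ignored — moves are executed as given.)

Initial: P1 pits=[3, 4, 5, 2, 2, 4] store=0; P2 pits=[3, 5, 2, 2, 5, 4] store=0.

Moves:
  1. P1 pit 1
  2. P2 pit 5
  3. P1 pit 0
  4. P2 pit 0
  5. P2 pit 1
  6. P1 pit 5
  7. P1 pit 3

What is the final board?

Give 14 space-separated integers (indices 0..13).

Move 1: P1 pit1 -> P1=[3,0,6,3,3,5](0) P2=[3,5,2,2,5,4](0)
Move 2: P2 pit5 -> P1=[4,1,7,3,3,5](0) P2=[3,5,2,2,5,0](1)
Move 3: P1 pit0 -> P1=[0,2,8,4,4,5](0) P2=[3,5,2,2,5,0](1)
Move 4: P2 pit0 -> P1=[0,2,8,4,4,5](0) P2=[0,6,3,3,5,0](1)
Move 5: P2 pit1 -> P1=[1,2,8,4,4,5](0) P2=[0,0,4,4,6,1](2)
Move 6: P1 pit5 -> P1=[1,2,8,4,4,0](1) P2=[1,1,5,5,6,1](2)
Move 7: P1 pit3 -> P1=[1,2,8,0,5,1](2) P2=[2,1,5,5,6,1](2)

Answer: 1 2 8 0 5 1 2 2 1 5 5 6 1 2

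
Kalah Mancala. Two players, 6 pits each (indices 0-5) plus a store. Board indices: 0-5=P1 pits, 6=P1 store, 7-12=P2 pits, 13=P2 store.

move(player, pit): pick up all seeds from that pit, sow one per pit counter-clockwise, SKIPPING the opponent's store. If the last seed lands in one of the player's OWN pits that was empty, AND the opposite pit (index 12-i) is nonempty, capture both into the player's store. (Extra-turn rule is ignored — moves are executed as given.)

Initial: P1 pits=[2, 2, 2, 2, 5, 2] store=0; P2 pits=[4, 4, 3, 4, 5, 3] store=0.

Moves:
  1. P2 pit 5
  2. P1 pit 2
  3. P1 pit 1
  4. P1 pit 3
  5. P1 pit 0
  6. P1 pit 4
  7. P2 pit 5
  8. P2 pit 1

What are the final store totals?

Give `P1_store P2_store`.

Move 1: P2 pit5 -> P1=[3,3,2,2,5,2](0) P2=[4,4,3,4,5,0](1)
Move 2: P1 pit2 -> P1=[3,3,0,3,6,2](0) P2=[4,4,3,4,5,0](1)
Move 3: P1 pit1 -> P1=[3,0,1,4,7,2](0) P2=[4,4,3,4,5,0](1)
Move 4: P1 pit3 -> P1=[3,0,1,0,8,3](1) P2=[5,4,3,4,5,0](1)
Move 5: P1 pit0 -> P1=[0,1,2,0,8,3](5) P2=[5,4,0,4,5,0](1)
Move 6: P1 pit4 -> P1=[0,1,2,0,0,4](6) P2=[6,5,1,5,6,1](1)
Move 7: P2 pit5 -> P1=[0,1,2,0,0,4](6) P2=[6,5,1,5,6,0](2)
Move 8: P2 pit1 -> P1=[0,1,2,0,0,4](6) P2=[6,0,2,6,7,1](3)

Answer: 6 3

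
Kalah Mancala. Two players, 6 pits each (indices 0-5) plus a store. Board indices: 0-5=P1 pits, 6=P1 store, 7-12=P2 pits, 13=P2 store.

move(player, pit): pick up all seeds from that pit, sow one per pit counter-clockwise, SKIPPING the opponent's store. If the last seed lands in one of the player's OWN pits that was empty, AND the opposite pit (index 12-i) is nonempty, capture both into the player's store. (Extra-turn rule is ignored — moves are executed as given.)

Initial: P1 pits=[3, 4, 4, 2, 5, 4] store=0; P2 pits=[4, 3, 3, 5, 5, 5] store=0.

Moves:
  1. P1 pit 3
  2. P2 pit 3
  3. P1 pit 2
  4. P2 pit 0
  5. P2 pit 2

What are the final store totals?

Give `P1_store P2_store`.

Answer: 1 2

Derivation:
Move 1: P1 pit3 -> P1=[3,4,4,0,6,5](0) P2=[4,3,3,5,5,5](0)
Move 2: P2 pit3 -> P1=[4,5,4,0,6,5](0) P2=[4,3,3,0,6,6](1)
Move 3: P1 pit2 -> P1=[4,5,0,1,7,6](1) P2=[4,3,3,0,6,6](1)
Move 4: P2 pit0 -> P1=[4,5,0,1,7,6](1) P2=[0,4,4,1,7,6](1)
Move 5: P2 pit2 -> P1=[4,5,0,1,7,6](1) P2=[0,4,0,2,8,7](2)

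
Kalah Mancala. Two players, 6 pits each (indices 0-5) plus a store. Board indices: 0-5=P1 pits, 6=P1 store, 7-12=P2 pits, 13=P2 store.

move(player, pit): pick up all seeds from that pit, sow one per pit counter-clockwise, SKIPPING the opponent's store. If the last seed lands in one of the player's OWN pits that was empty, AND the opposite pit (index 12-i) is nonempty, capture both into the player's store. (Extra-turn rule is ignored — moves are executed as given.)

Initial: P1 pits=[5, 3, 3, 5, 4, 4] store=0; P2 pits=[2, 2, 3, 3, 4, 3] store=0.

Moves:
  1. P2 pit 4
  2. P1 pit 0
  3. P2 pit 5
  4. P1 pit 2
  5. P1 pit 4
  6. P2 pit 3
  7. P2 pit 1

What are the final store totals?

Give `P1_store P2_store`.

Move 1: P2 pit4 -> P1=[6,4,3,5,4,4](0) P2=[2,2,3,3,0,4](1)
Move 2: P1 pit0 -> P1=[0,5,4,6,5,5](1) P2=[2,2,3,3,0,4](1)
Move 3: P2 pit5 -> P1=[1,6,5,6,5,5](1) P2=[2,2,3,3,0,0](2)
Move 4: P1 pit2 -> P1=[1,6,0,7,6,6](2) P2=[3,2,3,3,0,0](2)
Move 5: P1 pit4 -> P1=[1,6,0,7,0,7](3) P2=[4,3,4,4,0,0](2)
Move 6: P2 pit3 -> P1=[2,6,0,7,0,7](3) P2=[4,3,4,0,1,1](3)
Move 7: P2 pit1 -> P1=[2,6,0,7,0,7](3) P2=[4,0,5,1,2,1](3)

Answer: 3 3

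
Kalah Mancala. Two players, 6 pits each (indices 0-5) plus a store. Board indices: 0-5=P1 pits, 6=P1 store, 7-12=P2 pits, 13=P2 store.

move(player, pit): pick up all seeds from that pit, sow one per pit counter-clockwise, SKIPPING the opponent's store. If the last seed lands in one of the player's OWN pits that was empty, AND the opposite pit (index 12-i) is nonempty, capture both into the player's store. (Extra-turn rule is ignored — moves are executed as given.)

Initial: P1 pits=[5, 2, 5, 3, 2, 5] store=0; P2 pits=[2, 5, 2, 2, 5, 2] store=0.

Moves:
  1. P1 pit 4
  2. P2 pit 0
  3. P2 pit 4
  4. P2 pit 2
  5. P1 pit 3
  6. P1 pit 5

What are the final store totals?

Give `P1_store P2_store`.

Move 1: P1 pit4 -> P1=[5,2,5,3,0,6](1) P2=[2,5,2,2,5,2](0)
Move 2: P2 pit0 -> P1=[5,2,5,3,0,6](1) P2=[0,6,3,2,5,2](0)
Move 3: P2 pit4 -> P1=[6,3,6,3,0,6](1) P2=[0,6,3,2,0,3](1)
Move 4: P2 pit2 -> P1=[6,3,6,3,0,6](1) P2=[0,6,0,3,1,4](1)
Move 5: P1 pit3 -> P1=[6,3,6,0,1,7](2) P2=[0,6,0,3,1,4](1)
Move 6: P1 pit5 -> P1=[6,3,6,0,1,0](3) P2=[1,7,1,4,2,5](1)

Answer: 3 1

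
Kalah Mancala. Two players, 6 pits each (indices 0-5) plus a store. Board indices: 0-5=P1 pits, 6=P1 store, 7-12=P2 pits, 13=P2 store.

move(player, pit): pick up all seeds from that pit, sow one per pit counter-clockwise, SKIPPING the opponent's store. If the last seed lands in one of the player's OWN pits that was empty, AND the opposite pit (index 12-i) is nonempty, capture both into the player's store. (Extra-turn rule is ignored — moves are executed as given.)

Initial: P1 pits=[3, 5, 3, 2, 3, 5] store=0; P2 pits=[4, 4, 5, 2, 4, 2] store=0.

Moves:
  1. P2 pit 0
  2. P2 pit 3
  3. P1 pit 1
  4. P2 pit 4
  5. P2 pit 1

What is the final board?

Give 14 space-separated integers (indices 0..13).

Answer: 4 1 5 4 4 6 1 0 0 7 1 1 5 3

Derivation:
Move 1: P2 pit0 -> P1=[3,5,3,2,3,5](0) P2=[0,5,6,3,5,2](0)
Move 2: P2 pit3 -> P1=[3,5,3,2,3,5](0) P2=[0,5,6,0,6,3](1)
Move 3: P1 pit1 -> P1=[3,0,4,3,4,6](1) P2=[0,5,6,0,6,3](1)
Move 4: P2 pit4 -> P1=[4,1,5,4,4,6](1) P2=[0,5,6,0,0,4](2)
Move 5: P2 pit1 -> P1=[4,1,5,4,4,6](1) P2=[0,0,7,1,1,5](3)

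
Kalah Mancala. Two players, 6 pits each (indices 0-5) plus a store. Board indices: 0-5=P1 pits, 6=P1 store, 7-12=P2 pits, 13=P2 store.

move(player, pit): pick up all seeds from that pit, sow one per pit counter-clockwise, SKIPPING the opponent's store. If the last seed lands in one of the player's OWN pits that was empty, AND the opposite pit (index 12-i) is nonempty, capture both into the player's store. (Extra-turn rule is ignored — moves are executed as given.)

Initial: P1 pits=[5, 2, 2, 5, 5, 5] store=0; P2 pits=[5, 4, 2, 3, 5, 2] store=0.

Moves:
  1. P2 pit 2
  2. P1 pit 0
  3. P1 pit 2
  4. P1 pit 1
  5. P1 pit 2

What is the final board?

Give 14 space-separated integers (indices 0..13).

Move 1: P2 pit2 -> P1=[5,2,2,5,5,5](0) P2=[5,4,0,4,6,2](0)
Move 2: P1 pit0 -> P1=[0,3,3,6,6,6](0) P2=[5,4,0,4,6,2](0)
Move 3: P1 pit2 -> P1=[0,3,0,7,7,7](0) P2=[5,4,0,4,6,2](0)
Move 4: P1 pit1 -> P1=[0,0,1,8,8,7](0) P2=[5,4,0,4,6,2](0)
Move 5: P1 pit2 -> P1=[0,0,0,9,8,7](0) P2=[5,4,0,4,6,2](0)

Answer: 0 0 0 9 8 7 0 5 4 0 4 6 2 0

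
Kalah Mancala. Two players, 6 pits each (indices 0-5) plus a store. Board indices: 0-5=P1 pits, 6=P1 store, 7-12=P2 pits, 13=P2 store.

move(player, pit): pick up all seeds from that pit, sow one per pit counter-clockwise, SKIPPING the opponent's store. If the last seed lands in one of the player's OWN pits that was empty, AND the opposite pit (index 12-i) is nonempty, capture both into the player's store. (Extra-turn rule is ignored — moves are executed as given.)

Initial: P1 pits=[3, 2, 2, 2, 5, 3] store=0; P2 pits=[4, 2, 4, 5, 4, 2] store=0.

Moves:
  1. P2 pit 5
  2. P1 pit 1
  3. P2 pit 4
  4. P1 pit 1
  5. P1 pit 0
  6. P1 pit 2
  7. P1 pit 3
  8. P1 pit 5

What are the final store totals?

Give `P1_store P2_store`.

Move 1: P2 pit5 -> P1=[4,2,2,2,5,3](0) P2=[4,2,4,5,4,0](1)
Move 2: P1 pit1 -> P1=[4,0,3,3,5,3](0) P2=[4,2,4,5,4,0](1)
Move 3: P2 pit4 -> P1=[5,1,3,3,5,3](0) P2=[4,2,4,5,0,1](2)
Move 4: P1 pit1 -> P1=[5,0,4,3,5,3](0) P2=[4,2,4,5,0,1](2)
Move 5: P1 pit0 -> P1=[0,1,5,4,6,4](0) P2=[4,2,4,5,0,1](2)
Move 6: P1 pit2 -> P1=[0,1,0,5,7,5](1) P2=[5,2,4,5,0,1](2)
Move 7: P1 pit3 -> P1=[0,1,0,0,8,6](2) P2=[6,3,4,5,0,1](2)
Move 8: P1 pit5 -> P1=[0,1,0,0,8,0](3) P2=[7,4,5,6,1,1](2)

Answer: 3 2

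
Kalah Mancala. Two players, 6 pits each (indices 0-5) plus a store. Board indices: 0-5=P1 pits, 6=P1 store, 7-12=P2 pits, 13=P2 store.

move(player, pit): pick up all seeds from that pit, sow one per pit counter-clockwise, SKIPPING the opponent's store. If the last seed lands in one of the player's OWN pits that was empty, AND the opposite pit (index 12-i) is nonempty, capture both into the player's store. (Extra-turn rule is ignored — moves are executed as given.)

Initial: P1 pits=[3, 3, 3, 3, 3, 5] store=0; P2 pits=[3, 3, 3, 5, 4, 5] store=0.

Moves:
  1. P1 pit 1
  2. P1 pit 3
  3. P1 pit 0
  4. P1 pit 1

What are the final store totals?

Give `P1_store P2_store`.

Move 1: P1 pit1 -> P1=[3,0,4,4,4,5](0) P2=[3,3,3,5,4,5](0)
Move 2: P1 pit3 -> P1=[3,0,4,0,5,6](1) P2=[4,3,3,5,4,5](0)
Move 3: P1 pit0 -> P1=[0,1,5,0,5,6](5) P2=[4,3,0,5,4,5](0)
Move 4: P1 pit1 -> P1=[0,0,6,0,5,6](5) P2=[4,3,0,5,4,5](0)

Answer: 5 0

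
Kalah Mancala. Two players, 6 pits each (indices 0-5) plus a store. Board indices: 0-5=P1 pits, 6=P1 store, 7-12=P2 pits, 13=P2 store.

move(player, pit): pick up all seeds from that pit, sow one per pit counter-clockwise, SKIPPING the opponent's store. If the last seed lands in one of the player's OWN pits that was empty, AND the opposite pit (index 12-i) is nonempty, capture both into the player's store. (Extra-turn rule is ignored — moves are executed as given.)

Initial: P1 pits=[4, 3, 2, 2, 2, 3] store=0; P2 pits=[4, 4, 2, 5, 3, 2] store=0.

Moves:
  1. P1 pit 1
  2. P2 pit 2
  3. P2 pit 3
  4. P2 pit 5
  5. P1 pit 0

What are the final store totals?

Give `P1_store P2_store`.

Answer: 1 2

Derivation:
Move 1: P1 pit1 -> P1=[4,0,3,3,3,3](0) P2=[4,4,2,5,3,2](0)
Move 2: P2 pit2 -> P1=[4,0,3,3,3,3](0) P2=[4,4,0,6,4,2](0)
Move 3: P2 pit3 -> P1=[5,1,4,3,3,3](0) P2=[4,4,0,0,5,3](1)
Move 4: P2 pit5 -> P1=[6,2,4,3,3,3](0) P2=[4,4,0,0,5,0](2)
Move 5: P1 pit0 -> P1=[0,3,5,4,4,4](1) P2=[4,4,0,0,5,0](2)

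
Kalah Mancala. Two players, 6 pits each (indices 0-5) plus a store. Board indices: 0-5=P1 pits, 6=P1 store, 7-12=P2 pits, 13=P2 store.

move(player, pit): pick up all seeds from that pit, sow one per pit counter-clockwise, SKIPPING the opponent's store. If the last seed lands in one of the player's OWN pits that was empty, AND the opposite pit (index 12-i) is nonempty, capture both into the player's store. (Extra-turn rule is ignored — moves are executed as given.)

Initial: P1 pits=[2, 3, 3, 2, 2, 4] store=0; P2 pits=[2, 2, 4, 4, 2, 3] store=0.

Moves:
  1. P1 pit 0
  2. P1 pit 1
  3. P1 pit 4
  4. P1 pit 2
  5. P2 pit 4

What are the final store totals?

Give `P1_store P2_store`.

Move 1: P1 pit0 -> P1=[0,4,4,2,2,4](0) P2=[2,2,4,4,2,3](0)
Move 2: P1 pit1 -> P1=[0,0,5,3,3,5](0) P2=[2,2,4,4,2,3](0)
Move 3: P1 pit4 -> P1=[0,0,5,3,0,6](1) P2=[3,2,4,4,2,3](0)
Move 4: P1 pit2 -> P1=[0,0,0,4,1,7](2) P2=[4,2,4,4,2,3](0)
Move 5: P2 pit4 -> P1=[0,0,0,4,1,7](2) P2=[4,2,4,4,0,4](1)

Answer: 2 1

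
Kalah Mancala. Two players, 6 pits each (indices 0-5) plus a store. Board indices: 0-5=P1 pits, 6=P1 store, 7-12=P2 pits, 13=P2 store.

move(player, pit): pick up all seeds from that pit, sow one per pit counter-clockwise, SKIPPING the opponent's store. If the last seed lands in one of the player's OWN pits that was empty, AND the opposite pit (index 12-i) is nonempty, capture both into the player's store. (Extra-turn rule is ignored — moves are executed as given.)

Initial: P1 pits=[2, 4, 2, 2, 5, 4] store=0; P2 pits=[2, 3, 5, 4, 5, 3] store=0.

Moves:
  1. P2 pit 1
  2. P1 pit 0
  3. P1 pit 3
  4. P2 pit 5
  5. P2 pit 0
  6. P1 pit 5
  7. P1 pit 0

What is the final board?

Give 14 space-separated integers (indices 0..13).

Answer: 0 7 3 0 6 0 1 1 2 8 6 6 0 1

Derivation:
Move 1: P2 pit1 -> P1=[2,4,2,2,5,4](0) P2=[2,0,6,5,6,3](0)
Move 2: P1 pit0 -> P1=[0,5,3,2,5,4](0) P2=[2,0,6,5,6,3](0)
Move 3: P1 pit3 -> P1=[0,5,3,0,6,5](0) P2=[2,0,6,5,6,3](0)
Move 4: P2 pit5 -> P1=[1,6,3,0,6,5](0) P2=[2,0,6,5,6,0](1)
Move 5: P2 pit0 -> P1=[1,6,3,0,6,5](0) P2=[0,1,7,5,6,0](1)
Move 6: P1 pit5 -> P1=[1,6,3,0,6,0](1) P2=[1,2,8,6,6,0](1)
Move 7: P1 pit0 -> P1=[0,7,3,0,6,0](1) P2=[1,2,8,6,6,0](1)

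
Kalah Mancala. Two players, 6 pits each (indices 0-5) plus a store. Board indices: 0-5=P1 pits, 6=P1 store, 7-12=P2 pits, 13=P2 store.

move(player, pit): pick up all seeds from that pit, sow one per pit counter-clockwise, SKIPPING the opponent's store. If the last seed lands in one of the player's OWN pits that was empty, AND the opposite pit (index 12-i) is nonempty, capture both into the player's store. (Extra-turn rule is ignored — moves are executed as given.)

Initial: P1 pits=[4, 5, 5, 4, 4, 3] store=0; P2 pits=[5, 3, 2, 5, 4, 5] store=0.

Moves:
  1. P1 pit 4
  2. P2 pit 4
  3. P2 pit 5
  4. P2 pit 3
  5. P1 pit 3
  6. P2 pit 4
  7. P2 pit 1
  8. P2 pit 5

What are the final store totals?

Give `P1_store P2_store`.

Move 1: P1 pit4 -> P1=[4,5,5,4,0,4](1) P2=[6,4,2,5,4,5](0)
Move 2: P2 pit4 -> P1=[5,6,5,4,0,4](1) P2=[6,4,2,5,0,6](1)
Move 3: P2 pit5 -> P1=[6,7,6,5,1,4](1) P2=[6,4,2,5,0,0](2)
Move 4: P2 pit3 -> P1=[7,8,6,5,1,4](1) P2=[6,4,2,0,1,1](3)
Move 5: P1 pit3 -> P1=[7,8,6,0,2,5](2) P2=[7,5,2,0,1,1](3)
Move 6: P2 pit4 -> P1=[7,8,6,0,2,5](2) P2=[7,5,2,0,0,2](3)
Move 7: P2 pit1 -> P1=[7,8,6,0,2,5](2) P2=[7,0,3,1,1,3](4)
Move 8: P2 pit5 -> P1=[8,9,6,0,2,5](2) P2=[7,0,3,1,1,0](5)

Answer: 2 5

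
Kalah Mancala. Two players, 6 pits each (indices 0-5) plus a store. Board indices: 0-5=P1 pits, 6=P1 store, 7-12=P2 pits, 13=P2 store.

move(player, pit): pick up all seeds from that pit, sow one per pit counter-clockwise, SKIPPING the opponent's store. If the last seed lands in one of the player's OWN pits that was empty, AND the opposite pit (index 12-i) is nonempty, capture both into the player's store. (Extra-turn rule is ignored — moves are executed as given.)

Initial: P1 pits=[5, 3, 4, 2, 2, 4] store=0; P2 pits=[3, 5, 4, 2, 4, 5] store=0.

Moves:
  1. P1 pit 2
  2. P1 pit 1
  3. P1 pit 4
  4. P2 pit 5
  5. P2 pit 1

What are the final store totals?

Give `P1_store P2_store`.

Move 1: P1 pit2 -> P1=[5,3,0,3,3,5](1) P2=[3,5,4,2,4,5](0)
Move 2: P1 pit1 -> P1=[5,0,1,4,4,5](1) P2=[3,5,4,2,4,5](0)
Move 3: P1 pit4 -> P1=[5,0,1,4,0,6](2) P2=[4,6,4,2,4,5](0)
Move 4: P2 pit5 -> P1=[6,1,2,5,0,6](2) P2=[4,6,4,2,4,0](1)
Move 5: P2 pit1 -> P1=[7,1,2,5,0,6](2) P2=[4,0,5,3,5,1](2)

Answer: 2 2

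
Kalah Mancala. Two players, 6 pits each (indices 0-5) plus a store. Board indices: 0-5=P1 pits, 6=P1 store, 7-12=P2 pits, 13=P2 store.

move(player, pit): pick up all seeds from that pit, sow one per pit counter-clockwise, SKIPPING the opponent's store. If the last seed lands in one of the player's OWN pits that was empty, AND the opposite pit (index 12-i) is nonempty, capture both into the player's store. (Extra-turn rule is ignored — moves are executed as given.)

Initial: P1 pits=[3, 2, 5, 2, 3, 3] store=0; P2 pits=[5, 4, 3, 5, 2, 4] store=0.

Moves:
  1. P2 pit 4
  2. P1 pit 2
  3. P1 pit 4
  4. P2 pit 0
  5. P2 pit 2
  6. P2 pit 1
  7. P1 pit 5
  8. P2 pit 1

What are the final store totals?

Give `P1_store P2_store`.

Move 1: P2 pit4 -> P1=[3,2,5,2,3,3](0) P2=[5,4,3,5,0,5](1)
Move 2: P1 pit2 -> P1=[3,2,0,3,4,4](1) P2=[6,4,3,5,0,5](1)
Move 3: P1 pit4 -> P1=[3,2,0,3,0,5](2) P2=[7,5,3,5,0,5](1)
Move 4: P2 pit0 -> P1=[4,2,0,3,0,5](2) P2=[0,6,4,6,1,6](2)
Move 5: P2 pit2 -> P1=[4,2,0,3,0,5](2) P2=[0,6,0,7,2,7](3)
Move 6: P2 pit1 -> P1=[5,2,0,3,0,5](2) P2=[0,0,1,8,3,8](4)
Move 7: P1 pit5 -> P1=[5,2,0,3,0,0](3) P2=[1,1,2,9,3,8](4)
Move 8: P2 pit1 -> P1=[5,2,0,3,0,0](3) P2=[1,0,3,9,3,8](4)

Answer: 3 4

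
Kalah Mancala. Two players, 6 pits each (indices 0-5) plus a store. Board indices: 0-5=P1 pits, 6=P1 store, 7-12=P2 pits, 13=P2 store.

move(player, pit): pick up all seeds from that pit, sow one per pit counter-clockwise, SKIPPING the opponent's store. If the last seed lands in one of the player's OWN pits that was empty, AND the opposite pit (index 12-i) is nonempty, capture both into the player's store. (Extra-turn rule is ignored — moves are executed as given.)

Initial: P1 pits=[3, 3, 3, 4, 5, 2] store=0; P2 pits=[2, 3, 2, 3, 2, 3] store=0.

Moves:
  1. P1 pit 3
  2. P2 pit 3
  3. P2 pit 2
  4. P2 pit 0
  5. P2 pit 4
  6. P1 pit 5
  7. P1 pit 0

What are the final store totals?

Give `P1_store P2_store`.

Answer: 2 2

Derivation:
Move 1: P1 pit3 -> P1=[3,3,3,0,6,3](1) P2=[3,3,2,3,2,3](0)
Move 2: P2 pit3 -> P1=[3,3,3,0,6,3](1) P2=[3,3,2,0,3,4](1)
Move 3: P2 pit2 -> P1=[3,3,3,0,6,3](1) P2=[3,3,0,1,4,4](1)
Move 4: P2 pit0 -> P1=[3,3,3,0,6,3](1) P2=[0,4,1,2,4,4](1)
Move 5: P2 pit4 -> P1=[4,4,3,0,6,3](1) P2=[0,4,1,2,0,5](2)
Move 6: P1 pit5 -> P1=[4,4,3,0,6,0](2) P2=[1,5,1,2,0,5](2)
Move 7: P1 pit0 -> P1=[0,5,4,1,7,0](2) P2=[1,5,1,2,0,5](2)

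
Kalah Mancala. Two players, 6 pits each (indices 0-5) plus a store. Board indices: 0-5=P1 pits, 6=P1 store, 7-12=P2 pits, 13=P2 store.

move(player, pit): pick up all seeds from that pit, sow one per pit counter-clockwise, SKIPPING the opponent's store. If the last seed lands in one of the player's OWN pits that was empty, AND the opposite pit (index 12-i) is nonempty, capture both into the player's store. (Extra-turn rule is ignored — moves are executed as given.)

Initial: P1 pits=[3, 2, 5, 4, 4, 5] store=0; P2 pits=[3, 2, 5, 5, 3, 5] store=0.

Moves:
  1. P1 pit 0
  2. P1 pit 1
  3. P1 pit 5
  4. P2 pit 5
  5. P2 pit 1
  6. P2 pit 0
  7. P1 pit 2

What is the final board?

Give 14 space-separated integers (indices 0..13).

Move 1: P1 pit0 -> P1=[0,3,6,5,4,5](0) P2=[3,2,5,5,3,5](0)
Move 2: P1 pit1 -> P1=[0,0,7,6,5,5](0) P2=[3,2,5,5,3,5](0)
Move 3: P1 pit5 -> P1=[0,0,7,6,5,0](1) P2=[4,3,6,6,3,5](0)
Move 4: P2 pit5 -> P1=[1,1,8,7,5,0](1) P2=[4,3,6,6,3,0](1)
Move 5: P2 pit1 -> P1=[1,1,8,7,5,0](1) P2=[4,0,7,7,4,0](1)
Move 6: P2 pit0 -> P1=[1,1,8,7,5,0](1) P2=[0,1,8,8,5,0](1)
Move 7: P1 pit2 -> P1=[1,1,0,8,6,1](2) P2=[1,2,9,9,5,0](1)

Answer: 1 1 0 8 6 1 2 1 2 9 9 5 0 1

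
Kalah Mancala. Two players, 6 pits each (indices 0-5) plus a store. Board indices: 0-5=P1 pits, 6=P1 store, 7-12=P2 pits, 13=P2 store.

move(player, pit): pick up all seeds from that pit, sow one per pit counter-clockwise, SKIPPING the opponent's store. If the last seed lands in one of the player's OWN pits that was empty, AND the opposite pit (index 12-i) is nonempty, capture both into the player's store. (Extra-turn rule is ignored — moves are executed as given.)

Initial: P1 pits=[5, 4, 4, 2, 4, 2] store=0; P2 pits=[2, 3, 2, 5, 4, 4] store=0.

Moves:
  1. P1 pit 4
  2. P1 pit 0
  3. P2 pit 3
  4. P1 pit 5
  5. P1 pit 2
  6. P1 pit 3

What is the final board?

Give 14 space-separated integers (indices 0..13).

Move 1: P1 pit4 -> P1=[5,4,4,2,0,3](1) P2=[3,4,2,5,4,4](0)
Move 2: P1 pit0 -> P1=[0,5,5,3,1,4](1) P2=[3,4,2,5,4,4](0)
Move 3: P2 pit3 -> P1=[1,6,5,3,1,4](1) P2=[3,4,2,0,5,5](1)
Move 4: P1 pit5 -> P1=[1,6,5,3,1,0](2) P2=[4,5,3,0,5,5](1)
Move 5: P1 pit2 -> P1=[1,6,0,4,2,1](3) P2=[5,5,3,0,5,5](1)
Move 6: P1 pit3 -> P1=[1,6,0,0,3,2](4) P2=[6,5,3,0,5,5](1)

Answer: 1 6 0 0 3 2 4 6 5 3 0 5 5 1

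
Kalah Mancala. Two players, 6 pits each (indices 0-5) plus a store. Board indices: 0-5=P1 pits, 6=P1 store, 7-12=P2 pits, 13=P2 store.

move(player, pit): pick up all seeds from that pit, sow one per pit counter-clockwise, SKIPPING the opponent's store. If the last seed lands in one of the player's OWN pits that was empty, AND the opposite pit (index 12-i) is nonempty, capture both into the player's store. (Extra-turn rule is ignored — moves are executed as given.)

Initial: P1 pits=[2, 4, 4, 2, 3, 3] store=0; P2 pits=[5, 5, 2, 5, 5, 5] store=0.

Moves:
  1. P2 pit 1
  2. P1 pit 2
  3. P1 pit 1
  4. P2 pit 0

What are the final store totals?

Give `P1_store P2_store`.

Move 1: P2 pit1 -> P1=[2,4,4,2,3,3](0) P2=[5,0,3,6,6,6](1)
Move 2: P1 pit2 -> P1=[2,4,0,3,4,4](1) P2=[5,0,3,6,6,6](1)
Move 3: P1 pit1 -> P1=[2,0,1,4,5,5](1) P2=[5,0,3,6,6,6](1)
Move 4: P2 pit0 -> P1=[2,0,1,4,5,5](1) P2=[0,1,4,7,7,7](1)

Answer: 1 1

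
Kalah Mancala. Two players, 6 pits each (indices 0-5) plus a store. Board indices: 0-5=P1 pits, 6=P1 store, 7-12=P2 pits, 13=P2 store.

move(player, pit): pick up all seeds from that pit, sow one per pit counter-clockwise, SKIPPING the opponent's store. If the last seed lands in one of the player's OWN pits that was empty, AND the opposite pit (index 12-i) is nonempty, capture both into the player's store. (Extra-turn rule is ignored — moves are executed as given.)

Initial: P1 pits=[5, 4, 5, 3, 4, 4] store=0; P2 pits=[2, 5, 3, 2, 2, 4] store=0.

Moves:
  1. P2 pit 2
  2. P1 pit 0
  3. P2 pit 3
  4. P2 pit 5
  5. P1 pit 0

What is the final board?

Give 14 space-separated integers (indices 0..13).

Move 1: P2 pit2 -> P1=[5,4,5,3,4,4](0) P2=[2,5,0,3,3,5](0)
Move 2: P1 pit0 -> P1=[0,5,6,4,5,5](0) P2=[2,5,0,3,3,5](0)
Move 3: P2 pit3 -> P1=[0,5,6,4,5,5](0) P2=[2,5,0,0,4,6](1)
Move 4: P2 pit5 -> P1=[1,6,7,5,6,5](0) P2=[2,5,0,0,4,0](2)
Move 5: P1 pit0 -> P1=[0,7,7,5,6,5](0) P2=[2,5,0,0,4,0](2)

Answer: 0 7 7 5 6 5 0 2 5 0 0 4 0 2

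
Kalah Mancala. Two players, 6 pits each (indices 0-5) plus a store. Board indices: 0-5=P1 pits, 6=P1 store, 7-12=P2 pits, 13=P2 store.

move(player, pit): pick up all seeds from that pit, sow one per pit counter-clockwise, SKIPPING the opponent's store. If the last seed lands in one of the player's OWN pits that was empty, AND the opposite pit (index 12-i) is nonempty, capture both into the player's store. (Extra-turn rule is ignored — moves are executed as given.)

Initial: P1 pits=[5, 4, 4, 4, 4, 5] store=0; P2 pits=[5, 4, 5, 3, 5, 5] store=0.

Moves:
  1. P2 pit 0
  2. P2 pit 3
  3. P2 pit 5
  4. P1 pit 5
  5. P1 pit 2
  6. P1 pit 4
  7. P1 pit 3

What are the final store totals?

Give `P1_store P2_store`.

Answer: 4 2

Derivation:
Move 1: P2 pit0 -> P1=[5,4,4,4,4,5](0) P2=[0,5,6,4,6,6](0)
Move 2: P2 pit3 -> P1=[6,4,4,4,4,5](0) P2=[0,5,6,0,7,7](1)
Move 3: P2 pit5 -> P1=[7,5,5,5,5,6](0) P2=[0,5,6,0,7,0](2)
Move 4: P1 pit5 -> P1=[7,5,5,5,5,0](1) P2=[1,6,7,1,8,0](2)
Move 5: P1 pit2 -> P1=[7,5,0,6,6,1](2) P2=[2,6,7,1,8,0](2)
Move 6: P1 pit4 -> P1=[7,5,0,6,0,2](3) P2=[3,7,8,2,8,0](2)
Move 7: P1 pit3 -> P1=[7,5,0,0,1,3](4) P2=[4,8,9,2,8,0](2)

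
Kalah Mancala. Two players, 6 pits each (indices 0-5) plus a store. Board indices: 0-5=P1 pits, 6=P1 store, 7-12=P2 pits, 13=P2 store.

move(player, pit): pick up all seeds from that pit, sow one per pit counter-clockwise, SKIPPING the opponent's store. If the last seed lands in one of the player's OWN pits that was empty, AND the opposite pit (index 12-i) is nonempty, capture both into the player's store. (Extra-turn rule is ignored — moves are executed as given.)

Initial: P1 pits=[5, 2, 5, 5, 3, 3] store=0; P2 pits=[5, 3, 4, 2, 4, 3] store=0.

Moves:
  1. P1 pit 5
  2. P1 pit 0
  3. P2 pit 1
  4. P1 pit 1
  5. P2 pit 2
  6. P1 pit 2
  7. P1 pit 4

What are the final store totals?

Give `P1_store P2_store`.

Answer: 10 1

Derivation:
Move 1: P1 pit5 -> P1=[5,2,5,5,3,0](1) P2=[6,4,4,2,4,3](0)
Move 2: P1 pit0 -> P1=[0,3,6,6,4,0](8) P2=[0,4,4,2,4,3](0)
Move 3: P2 pit1 -> P1=[0,3,6,6,4,0](8) P2=[0,0,5,3,5,4](0)
Move 4: P1 pit1 -> P1=[0,0,7,7,5,0](8) P2=[0,0,5,3,5,4](0)
Move 5: P2 pit2 -> P1=[1,0,7,7,5,0](8) P2=[0,0,0,4,6,5](1)
Move 6: P1 pit2 -> P1=[1,0,0,8,6,1](9) P2=[1,1,1,4,6,5](1)
Move 7: P1 pit4 -> P1=[1,0,0,8,0,2](10) P2=[2,2,2,5,6,5](1)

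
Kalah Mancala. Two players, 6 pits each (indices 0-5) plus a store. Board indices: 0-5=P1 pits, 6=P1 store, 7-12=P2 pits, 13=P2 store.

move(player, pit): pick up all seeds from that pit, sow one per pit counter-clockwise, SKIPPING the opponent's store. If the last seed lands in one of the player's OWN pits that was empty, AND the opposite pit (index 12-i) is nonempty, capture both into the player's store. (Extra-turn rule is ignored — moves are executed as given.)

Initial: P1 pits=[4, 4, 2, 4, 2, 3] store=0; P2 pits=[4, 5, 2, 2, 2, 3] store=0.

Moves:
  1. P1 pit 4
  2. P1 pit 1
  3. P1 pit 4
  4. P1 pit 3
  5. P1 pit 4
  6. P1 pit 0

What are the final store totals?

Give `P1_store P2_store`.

Move 1: P1 pit4 -> P1=[4,4,2,4,0,4](1) P2=[4,5,2,2,2,3](0)
Move 2: P1 pit1 -> P1=[4,0,3,5,1,5](1) P2=[4,5,2,2,2,3](0)
Move 3: P1 pit4 -> P1=[4,0,3,5,0,6](1) P2=[4,5,2,2,2,3](0)
Move 4: P1 pit3 -> P1=[4,0,3,0,1,7](2) P2=[5,6,2,2,2,3](0)
Move 5: P1 pit4 -> P1=[4,0,3,0,0,8](2) P2=[5,6,2,2,2,3](0)
Move 6: P1 pit0 -> P1=[0,1,4,1,0,8](9) P2=[5,0,2,2,2,3](0)

Answer: 9 0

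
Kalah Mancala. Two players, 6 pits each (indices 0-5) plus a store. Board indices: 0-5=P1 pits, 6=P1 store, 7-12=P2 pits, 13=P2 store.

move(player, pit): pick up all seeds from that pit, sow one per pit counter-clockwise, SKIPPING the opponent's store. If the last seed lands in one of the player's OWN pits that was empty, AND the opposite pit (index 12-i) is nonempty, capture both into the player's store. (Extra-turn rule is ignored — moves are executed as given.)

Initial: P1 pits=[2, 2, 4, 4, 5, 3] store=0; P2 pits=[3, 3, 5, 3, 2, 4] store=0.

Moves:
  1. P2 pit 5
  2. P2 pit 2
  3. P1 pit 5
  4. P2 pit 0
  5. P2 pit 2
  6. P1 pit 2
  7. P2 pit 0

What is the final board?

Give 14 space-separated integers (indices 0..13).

Move 1: P2 pit5 -> P1=[3,3,5,4,5,3](0) P2=[3,3,5,3,2,0](1)
Move 2: P2 pit2 -> P1=[4,3,5,4,5,3](0) P2=[3,3,0,4,3,1](2)
Move 3: P1 pit5 -> P1=[4,3,5,4,5,0](1) P2=[4,4,0,4,3,1](2)
Move 4: P2 pit0 -> P1=[4,3,5,4,5,0](1) P2=[0,5,1,5,4,1](2)
Move 5: P2 pit2 -> P1=[4,3,5,4,5,0](1) P2=[0,5,0,6,4,1](2)
Move 6: P1 pit2 -> P1=[4,3,0,5,6,1](2) P2=[1,5,0,6,4,1](2)
Move 7: P2 pit0 -> P1=[4,3,0,5,6,1](2) P2=[0,6,0,6,4,1](2)

Answer: 4 3 0 5 6 1 2 0 6 0 6 4 1 2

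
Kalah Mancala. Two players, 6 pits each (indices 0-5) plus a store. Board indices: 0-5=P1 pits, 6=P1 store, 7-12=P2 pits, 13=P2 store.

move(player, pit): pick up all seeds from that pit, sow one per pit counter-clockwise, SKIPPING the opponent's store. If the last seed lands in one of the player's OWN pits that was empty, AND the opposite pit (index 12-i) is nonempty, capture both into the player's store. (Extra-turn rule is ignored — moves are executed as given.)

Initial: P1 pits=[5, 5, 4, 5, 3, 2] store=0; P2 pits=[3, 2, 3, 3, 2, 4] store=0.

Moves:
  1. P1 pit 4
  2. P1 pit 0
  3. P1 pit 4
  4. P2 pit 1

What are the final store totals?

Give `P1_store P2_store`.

Answer: 1 0

Derivation:
Move 1: P1 pit4 -> P1=[5,5,4,5,0,3](1) P2=[4,2,3,3,2,4](0)
Move 2: P1 pit0 -> P1=[0,6,5,6,1,4](1) P2=[4,2,3,3,2,4](0)
Move 3: P1 pit4 -> P1=[0,6,5,6,0,5](1) P2=[4,2,3,3,2,4](0)
Move 4: P2 pit1 -> P1=[0,6,5,6,0,5](1) P2=[4,0,4,4,2,4](0)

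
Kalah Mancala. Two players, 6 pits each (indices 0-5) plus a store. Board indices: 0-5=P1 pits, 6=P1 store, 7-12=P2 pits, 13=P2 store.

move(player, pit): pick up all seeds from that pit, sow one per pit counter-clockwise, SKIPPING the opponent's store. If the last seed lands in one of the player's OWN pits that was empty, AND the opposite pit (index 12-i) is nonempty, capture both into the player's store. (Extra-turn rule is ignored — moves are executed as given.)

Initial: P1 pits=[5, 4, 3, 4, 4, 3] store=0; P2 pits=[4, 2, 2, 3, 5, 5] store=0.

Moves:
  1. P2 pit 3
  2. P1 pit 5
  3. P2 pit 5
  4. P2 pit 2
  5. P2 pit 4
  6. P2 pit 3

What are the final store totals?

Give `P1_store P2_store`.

Move 1: P2 pit3 -> P1=[5,4,3,4,4,3](0) P2=[4,2,2,0,6,6](1)
Move 2: P1 pit5 -> P1=[5,4,3,4,4,0](1) P2=[5,3,2,0,6,6](1)
Move 3: P2 pit5 -> P1=[6,5,4,5,5,0](1) P2=[5,3,2,0,6,0](2)
Move 4: P2 pit2 -> P1=[6,5,4,5,5,0](1) P2=[5,3,0,1,7,0](2)
Move 5: P2 pit4 -> P1=[7,6,5,6,6,0](1) P2=[5,3,0,1,0,1](3)
Move 6: P2 pit3 -> P1=[7,0,5,6,6,0](1) P2=[5,3,0,0,0,1](10)

Answer: 1 10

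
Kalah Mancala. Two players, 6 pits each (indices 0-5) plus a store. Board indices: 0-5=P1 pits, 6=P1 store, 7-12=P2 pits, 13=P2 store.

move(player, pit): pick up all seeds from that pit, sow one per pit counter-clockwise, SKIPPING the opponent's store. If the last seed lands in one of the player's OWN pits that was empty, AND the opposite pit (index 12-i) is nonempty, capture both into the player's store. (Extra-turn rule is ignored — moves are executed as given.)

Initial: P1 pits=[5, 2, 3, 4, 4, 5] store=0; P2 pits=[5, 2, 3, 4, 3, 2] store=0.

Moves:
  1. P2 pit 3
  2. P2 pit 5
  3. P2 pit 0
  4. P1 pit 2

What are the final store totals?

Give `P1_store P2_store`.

Answer: 0 10

Derivation:
Move 1: P2 pit3 -> P1=[6,2,3,4,4,5](0) P2=[5,2,3,0,4,3](1)
Move 2: P2 pit5 -> P1=[7,3,3,4,4,5](0) P2=[5,2,3,0,4,0](2)
Move 3: P2 pit0 -> P1=[0,3,3,4,4,5](0) P2=[0,3,4,1,5,0](10)
Move 4: P1 pit2 -> P1=[0,3,0,5,5,6](0) P2=[0,3,4,1,5,0](10)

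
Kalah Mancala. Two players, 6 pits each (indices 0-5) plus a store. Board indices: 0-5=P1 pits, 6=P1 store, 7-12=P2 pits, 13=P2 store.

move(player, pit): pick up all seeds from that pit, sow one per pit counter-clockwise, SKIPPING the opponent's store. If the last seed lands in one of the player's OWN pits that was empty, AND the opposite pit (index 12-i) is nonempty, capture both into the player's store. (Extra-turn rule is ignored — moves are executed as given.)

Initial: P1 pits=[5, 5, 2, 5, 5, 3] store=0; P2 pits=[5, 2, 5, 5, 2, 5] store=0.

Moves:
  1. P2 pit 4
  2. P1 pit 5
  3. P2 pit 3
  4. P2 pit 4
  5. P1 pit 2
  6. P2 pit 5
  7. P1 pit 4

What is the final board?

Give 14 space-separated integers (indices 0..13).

Answer: 7 7 1 7 0 2 2 8 4 6 1 1 0 3

Derivation:
Move 1: P2 pit4 -> P1=[5,5,2,5,5,3](0) P2=[5,2,5,5,0,6](1)
Move 2: P1 pit5 -> P1=[5,5,2,5,5,0](1) P2=[6,3,5,5,0,6](1)
Move 3: P2 pit3 -> P1=[6,6,2,5,5,0](1) P2=[6,3,5,0,1,7](2)
Move 4: P2 pit4 -> P1=[6,6,2,5,5,0](1) P2=[6,3,5,0,0,8](2)
Move 5: P1 pit2 -> P1=[6,6,0,6,6,0](1) P2=[6,3,5,0,0,8](2)
Move 6: P2 pit5 -> P1=[7,7,1,7,7,1](1) P2=[7,3,5,0,0,0](3)
Move 7: P1 pit4 -> P1=[7,7,1,7,0,2](2) P2=[8,4,6,1,1,0](3)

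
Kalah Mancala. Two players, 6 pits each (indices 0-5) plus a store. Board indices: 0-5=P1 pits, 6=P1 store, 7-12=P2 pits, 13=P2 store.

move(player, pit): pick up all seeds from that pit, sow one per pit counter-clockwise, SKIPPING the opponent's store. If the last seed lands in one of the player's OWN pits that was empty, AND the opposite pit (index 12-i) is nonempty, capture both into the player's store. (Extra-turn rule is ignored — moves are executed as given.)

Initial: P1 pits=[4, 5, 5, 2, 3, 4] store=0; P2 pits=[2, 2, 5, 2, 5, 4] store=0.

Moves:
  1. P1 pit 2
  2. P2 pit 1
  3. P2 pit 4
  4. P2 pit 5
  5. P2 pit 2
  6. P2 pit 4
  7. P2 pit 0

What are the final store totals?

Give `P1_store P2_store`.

Move 1: P1 pit2 -> P1=[4,5,0,3,4,5](1) P2=[3,2,5,2,5,4](0)
Move 2: P2 pit1 -> P1=[4,5,0,3,4,5](1) P2=[3,0,6,3,5,4](0)
Move 3: P2 pit4 -> P1=[5,6,1,3,4,5](1) P2=[3,0,6,3,0,5](1)
Move 4: P2 pit5 -> P1=[6,7,2,4,4,5](1) P2=[3,0,6,3,0,0](2)
Move 5: P2 pit2 -> P1=[7,8,2,4,4,5](1) P2=[3,0,0,4,1,1](3)
Move 6: P2 pit4 -> P1=[7,8,2,4,4,5](1) P2=[3,0,0,4,0,2](3)
Move 7: P2 pit0 -> P1=[7,8,2,4,4,5](1) P2=[0,1,1,5,0,2](3)

Answer: 1 3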